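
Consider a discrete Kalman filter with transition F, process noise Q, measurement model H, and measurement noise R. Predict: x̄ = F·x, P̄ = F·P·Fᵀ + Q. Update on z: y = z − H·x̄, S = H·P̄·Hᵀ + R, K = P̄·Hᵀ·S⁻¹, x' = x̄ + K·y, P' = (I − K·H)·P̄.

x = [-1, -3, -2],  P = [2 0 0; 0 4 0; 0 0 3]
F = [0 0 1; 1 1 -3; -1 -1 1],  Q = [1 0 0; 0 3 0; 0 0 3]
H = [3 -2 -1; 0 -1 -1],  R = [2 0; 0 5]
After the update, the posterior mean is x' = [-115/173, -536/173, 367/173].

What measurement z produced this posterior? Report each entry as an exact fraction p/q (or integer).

x̄ = F·x = [-2, 2, 2]
P̄ = F·P·Fᵀ + Q = [4 -9 3; -9 36 -15; 3 -15 12]
S = H·P̄·Hᵀ + R = [224 57; 57 23]
K = P̄·Hᵀ·S⁻¹ = [279/1903 -195/1903; -735/1903 84/1903; 450/1903 -867/1903]
x' − x̄ = [231/173, -882/173, 21/173] = K·y
y = (KᵀK)⁻¹·Kᵀ·(x' − x̄) = [14, 7]
z = y + H·x̄ = [14, 7] + [-12, -4] = [2, 3]

z = [2, 3]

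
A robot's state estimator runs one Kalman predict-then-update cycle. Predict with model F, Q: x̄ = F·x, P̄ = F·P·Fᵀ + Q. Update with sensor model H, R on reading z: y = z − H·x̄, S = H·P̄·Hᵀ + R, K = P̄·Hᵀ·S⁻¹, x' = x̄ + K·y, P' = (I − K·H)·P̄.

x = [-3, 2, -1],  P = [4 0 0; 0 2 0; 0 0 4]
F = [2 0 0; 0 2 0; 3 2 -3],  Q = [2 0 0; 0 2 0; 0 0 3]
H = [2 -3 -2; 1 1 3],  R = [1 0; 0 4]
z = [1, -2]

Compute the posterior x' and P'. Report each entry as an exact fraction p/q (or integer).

x̄ = F·x = [-6, 4, -2]
P̄ = F·P·Fᵀ + Q = [18 0 24; 0 10 8; 24 8 83]
y = z − H·x̄ = [21, 6]
S = H·P̄·Hᵀ + R = [399 -484; -484 971]
K = P̄·Hᵀ·S⁻¹ = [31908/153173 30102/153173; -28210/153173 -8698/153173; -1878/153173 43391/153173]
x' = x̄ + K·y = [-68358/153173, -31906/153173, -85438/153173]
P' = (I − K·H)·P̄ = [430830/153173 444300/153173 -251574/153173; 444300/153173 529802/153173 -336298/153173; -251574/153173 -336298/153173 253812/153173]

x' = [-68358/153173, -31906/153173, -85438/153173]
P' = [430830/153173 444300/153173 -251574/153173; 444300/153173 529802/153173 -336298/153173; -251574/153173 -336298/153173 253812/153173]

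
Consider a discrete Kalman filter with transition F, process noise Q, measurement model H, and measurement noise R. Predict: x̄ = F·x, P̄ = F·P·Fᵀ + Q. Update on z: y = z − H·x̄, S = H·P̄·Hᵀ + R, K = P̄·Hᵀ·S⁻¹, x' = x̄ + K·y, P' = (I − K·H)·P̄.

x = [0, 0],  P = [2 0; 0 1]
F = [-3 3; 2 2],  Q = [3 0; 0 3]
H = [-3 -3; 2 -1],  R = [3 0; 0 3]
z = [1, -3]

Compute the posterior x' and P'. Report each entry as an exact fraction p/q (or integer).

x̄ = F·x = [0, 0]
P̄ = F·P·Fᵀ + Q = [30 -6; -6 15]
y = z − H·x̄ = [1, -3]
S = H·P̄·Hᵀ + R = [300 -117; -117 162]
K = P̄·Hᵀ·S⁻¹ = [-146/1293 1264/3879; -93/431 -139/431]
x' = x̄ + K·y = [-470/431, 324/431]
P' = (I − K·H)·P̄ = [470/1293 -108/431; -108/431 201/431]

x' = [-470/431, 324/431]
P' = [470/1293 -108/431; -108/431 201/431]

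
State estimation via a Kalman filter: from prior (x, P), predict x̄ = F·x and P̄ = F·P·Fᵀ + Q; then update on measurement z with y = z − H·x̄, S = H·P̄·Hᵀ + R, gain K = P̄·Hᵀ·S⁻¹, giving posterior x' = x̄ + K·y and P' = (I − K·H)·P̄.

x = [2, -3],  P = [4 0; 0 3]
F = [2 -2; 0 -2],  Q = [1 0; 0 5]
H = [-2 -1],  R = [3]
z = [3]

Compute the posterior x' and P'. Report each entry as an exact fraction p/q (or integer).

x' = [-95/92, -85/184]
P' = [109/46 -331/92; -331/92 1447/184]

x̄ = F·x = [10, 6]
P̄ = F·P·Fᵀ + Q = [29 12; 12 17]
y = z − H·x̄ = [29]
S = H·P̄·Hᵀ + R = [184]
K = P̄·Hᵀ·S⁻¹ = [-35/92; -41/184]
x' = x̄ + K·y = [-95/92, -85/184]
P' = (I − K·H)·P̄ = [109/46 -331/92; -331/92 1447/184]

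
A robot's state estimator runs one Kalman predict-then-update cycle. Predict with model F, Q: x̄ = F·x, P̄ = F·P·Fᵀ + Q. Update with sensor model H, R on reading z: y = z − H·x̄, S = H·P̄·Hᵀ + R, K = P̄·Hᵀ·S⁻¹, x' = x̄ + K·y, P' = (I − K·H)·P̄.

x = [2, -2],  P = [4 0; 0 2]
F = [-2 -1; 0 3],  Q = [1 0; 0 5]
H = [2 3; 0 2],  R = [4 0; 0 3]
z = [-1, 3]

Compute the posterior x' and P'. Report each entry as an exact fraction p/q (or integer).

x̄ = F·x = [-2, -6]
P̄ = F·P·Fᵀ + Q = [19 -6; -6 23]
y = z − H·x̄ = [21, 15]
S = H·P̄·Hᵀ + R = [215 114; 114 95]
K = P̄·Hᵀ·S⁻¹ = [172/391 -4860/7429; 9/391 3392/7429]
x' = x̄ + K·y = [-19130/7429, 9897/7429]
P' = (I − K·H)·P̄ = [17471/7429 -7290/7429; -7290/7429 5088/7429]

x' = [-19130/7429, 9897/7429]
P' = [17471/7429 -7290/7429; -7290/7429 5088/7429]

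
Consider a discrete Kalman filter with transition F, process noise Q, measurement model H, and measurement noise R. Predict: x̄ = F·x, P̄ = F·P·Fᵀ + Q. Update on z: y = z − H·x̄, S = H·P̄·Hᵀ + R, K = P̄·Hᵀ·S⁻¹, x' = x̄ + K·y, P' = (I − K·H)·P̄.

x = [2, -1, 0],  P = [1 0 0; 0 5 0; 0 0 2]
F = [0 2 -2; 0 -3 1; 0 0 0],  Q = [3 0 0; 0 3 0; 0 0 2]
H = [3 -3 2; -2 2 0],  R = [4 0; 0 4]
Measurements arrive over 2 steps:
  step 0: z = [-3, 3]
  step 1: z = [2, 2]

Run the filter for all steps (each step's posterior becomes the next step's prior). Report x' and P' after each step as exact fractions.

step 0: x' = [-404/1047, 319/349, 314/1047], P' = [2882/1047 874/349 -260/1047; 874/349 986/349 112/349; -260/1047 112/349 1294/1047]
step 1: x' = [-29317/64086, -38543/192258, 88790/96129], P' = [153089/64086 137485/64086 -7802/32043; 137485/64086 474707/192258 31126/96129; -7802/32043 31126/96129 118618/96129]

step 0: x̄ = F·x = [-2, 3, 0]
step 0: P̄ = F·P·Fᵀ + Q = [31 -34 0; -34 50 0; 0 0 2]
step 0: y = z − H·x̄ = [12, -7]
step 0: S = H·P̄·Hᵀ + R = [1353 -894; -894 600]
step 0: K = P̄·Hᵀ·S⁻¹ = [65/1047 -130/1047; -28/349 56/349; 200/1047 298/1047]
step 0: x' = x̄ + K·y = [-404/1047, 319/349, 314/1047]
step 0: P' = (I − K·H)·P̄ = [2882/1047 874/349 -260/1047; 874/349 986/349 112/349; -260/1047 112/349 1294/1047]
step 1: x̄ = F·x = [1286/1047, -2557/1047, 0]
step 1: P̄ = F·P·Fᵀ + Q = [17461/1047 -17648/1047 0; -17648/1047 29041/1047 0; 0 0 2]
step 1: y = z − H·x̄ = [-3145/349, 3260/349]
step 1: S = H·P̄·Hᵀ + R = [249582/349 -163596/349; -163596/349 110460/349]
step 1: K = P̄·Hᵀ·S⁻¹ = [3901/64086 -3901/32043; -15563/192258 15563/96129; 18410/96129 27266/96129]
step 1: x' = x̄ + K·y = [-29317/64086, -38543/192258, 88790/96129]
step 1: P' = (I − K·H)·P̄ = [153089/64086 137485/64086 -7802/32043; 137485/64086 474707/192258 31126/96129; -7802/32043 31126/96129 118618/96129]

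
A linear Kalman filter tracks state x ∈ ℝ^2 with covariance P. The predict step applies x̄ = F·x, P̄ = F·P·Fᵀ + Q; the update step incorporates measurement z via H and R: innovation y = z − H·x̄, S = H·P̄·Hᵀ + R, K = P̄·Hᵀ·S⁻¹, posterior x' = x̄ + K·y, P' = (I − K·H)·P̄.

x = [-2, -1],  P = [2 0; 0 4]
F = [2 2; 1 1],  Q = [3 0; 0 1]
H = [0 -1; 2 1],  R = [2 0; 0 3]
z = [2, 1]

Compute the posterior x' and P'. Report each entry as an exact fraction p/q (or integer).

x̄ = F·x = [-6, -3]
P̄ = F·P·Fᵀ + Q = [27 12; 12 7]
y = z − H·x̄ = [-1, 16]
S = H·P̄·Hᵀ + R = [9 -31; -31 166]
K = P̄·Hᵀ·S⁻¹ = [54/533 222/533; -201/533 62/533]
x' = x̄ + K·y = [300/533, -406/533]
P' = (I − K·H)·P̄ = [387/533 -108/533; -108/533 402/533]

x' = [300/533, -406/533]
P' = [387/533 -108/533; -108/533 402/533]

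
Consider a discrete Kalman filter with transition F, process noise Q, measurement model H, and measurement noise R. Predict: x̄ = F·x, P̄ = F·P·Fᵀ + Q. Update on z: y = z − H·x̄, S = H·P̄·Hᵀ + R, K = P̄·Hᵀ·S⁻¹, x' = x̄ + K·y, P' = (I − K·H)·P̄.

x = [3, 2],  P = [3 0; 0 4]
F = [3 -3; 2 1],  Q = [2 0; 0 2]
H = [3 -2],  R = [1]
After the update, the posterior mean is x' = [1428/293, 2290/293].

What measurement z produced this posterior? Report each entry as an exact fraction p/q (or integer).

z = [-1]

x̄ = F·x = [3, 8]
P̄ = F·P·Fᵀ + Q = [65 6; 6 18]
S = H·P̄·Hᵀ + R = [586]
K = P̄·Hᵀ·S⁻¹ = [183/586; -9/293]
x' − x̄ = [549/293, -54/293] = K·y
y = (KᵀK)⁻¹·Kᵀ·(x' − x̄) = [6]
z = y + H·x̄ = [6] + [-7] = [-1]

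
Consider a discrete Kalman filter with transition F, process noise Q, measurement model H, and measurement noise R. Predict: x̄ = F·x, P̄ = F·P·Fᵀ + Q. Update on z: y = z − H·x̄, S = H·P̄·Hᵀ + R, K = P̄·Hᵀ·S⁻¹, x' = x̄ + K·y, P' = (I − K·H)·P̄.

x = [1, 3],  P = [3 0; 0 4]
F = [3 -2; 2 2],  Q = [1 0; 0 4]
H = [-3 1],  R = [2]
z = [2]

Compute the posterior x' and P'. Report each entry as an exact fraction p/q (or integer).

x̄ = F·x = [-3, 8]
P̄ = F·P·Fᵀ + Q = [44 2; 2 32]
y = z − H·x̄ = [-15]
S = H·P̄·Hᵀ + R = [418]
K = P̄·Hᵀ·S⁻¹ = [-65/209; 13/209]
x' = x̄ + K·y = [348/209, 1477/209]
P' = (I − K·H)·P̄ = [746/209 2108/209; 2108/209 6350/209]

x' = [348/209, 1477/209]
P' = [746/209 2108/209; 2108/209 6350/209]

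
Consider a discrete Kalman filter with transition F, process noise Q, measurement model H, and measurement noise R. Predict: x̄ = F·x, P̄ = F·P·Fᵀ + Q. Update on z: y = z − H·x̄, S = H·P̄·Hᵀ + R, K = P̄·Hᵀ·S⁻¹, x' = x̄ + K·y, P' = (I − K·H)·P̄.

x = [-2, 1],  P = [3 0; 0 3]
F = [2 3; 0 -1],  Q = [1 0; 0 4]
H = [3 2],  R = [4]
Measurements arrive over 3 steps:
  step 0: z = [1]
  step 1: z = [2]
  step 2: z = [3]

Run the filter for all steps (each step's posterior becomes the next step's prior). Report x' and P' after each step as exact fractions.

step 0: x' = [82/71, -181/142], P' = [239/71 -615/142; -615/142 1819/284]
step 1: x' = [1478/28463, 23978/28463], P' = [134392/28463 -179262/28463; -179262/28463 262731/28463]
step 2: x' = [88180/69587, -48473/139174], P' = [368490/69587 -2467863/347935; -2467863/347935 35946263/3479350]

step 0: x̄ = F·x = [-1, -1]
step 0: P̄ = F·P·Fᵀ + Q = [40 -9; -9 7]
step 0: y = z − H·x̄ = [6]
step 0: S = H·P̄·Hᵀ + R = [284]
step 0: K = P̄·Hᵀ·S⁻¹ = [51/142; -13/284]
step 0: x' = x̄ + K·y = [82/71, -181/142]
step 0: P' = (I − K·H)·P̄ = [239/71 -615/142; -615/142 1819/284]
step 1: x̄ = F·x = [-215/142, 181/142]
step 1: P̄ = F·P·Fᵀ + Q = [5719/284 -2997/284; -2997/284 2955/284]
step 1: y = z − H·x̄ = [567/142]
step 1: S = H·P̄·Hᵀ + R = [28463/284]
step 1: K = P̄·Hᵀ·S⁻¹ = [11163/28463; -3081/28463]
step 1: x' = x̄ + K·y = [1478/28463, 23978/28463]
step 1: P' = (I − K·H)·P̄ = [134392/28463 -179262/28463; -179262/28463 262731/28463]
step 2: x̄ = F·x = [74890/28463, -23978/28463]
step 2: P̄ = F·P·Fᵀ + Q = [779466/28463 -429669/28463; -429669/28463 376583/28463]
step 2: y = z − H·x̄ = [-91325/28463]
step 2: S = H·P̄·Hᵀ + R = [3479350/28463]
step 2: K = P̄·Hᵀ·S⁻¹ = [147906/347935; -535841/3479350]
step 2: x' = x̄ + K·y = [88180/69587, -48473/139174]
step 2: P' = (I − K·H)·P̄ = [368490/69587 -2467863/347935; -2467863/347935 35946263/3479350]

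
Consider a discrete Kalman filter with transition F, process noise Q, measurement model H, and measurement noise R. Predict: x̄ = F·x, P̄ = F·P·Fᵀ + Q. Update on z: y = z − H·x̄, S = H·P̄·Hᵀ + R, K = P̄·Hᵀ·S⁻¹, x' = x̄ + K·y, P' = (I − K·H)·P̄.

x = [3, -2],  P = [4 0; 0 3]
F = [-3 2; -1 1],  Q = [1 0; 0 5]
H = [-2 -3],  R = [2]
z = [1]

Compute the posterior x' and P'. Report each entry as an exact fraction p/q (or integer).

x' = [-353/261, 15/29]
P' = [1237/261 -86/29; -86/29 60/29]

x̄ = F·x = [-13, -5]
P̄ = F·P·Fᵀ + Q = [49 18; 18 12]
y = z − H·x̄ = [-40]
S = H·P̄·Hᵀ + R = [522]
K = P̄·Hᵀ·S⁻¹ = [-76/261; -4/29]
x' = x̄ + K·y = [-353/261, 15/29]
P' = (I − K·H)·P̄ = [1237/261 -86/29; -86/29 60/29]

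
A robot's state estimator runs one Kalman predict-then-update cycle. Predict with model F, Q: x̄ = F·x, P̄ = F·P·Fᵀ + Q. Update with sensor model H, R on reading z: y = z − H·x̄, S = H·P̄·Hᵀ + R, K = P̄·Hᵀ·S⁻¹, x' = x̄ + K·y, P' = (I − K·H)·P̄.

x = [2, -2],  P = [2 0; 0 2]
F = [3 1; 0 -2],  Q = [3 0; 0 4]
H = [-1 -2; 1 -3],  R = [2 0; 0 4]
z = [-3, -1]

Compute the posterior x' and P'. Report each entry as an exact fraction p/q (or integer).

x̄ = F·x = [4, 4]
P̄ = F·P·Fᵀ + Q = [23 -4; -4 12]
y = z − H·x̄ = [9, 7]
S = H·P̄·Hᵀ + R = [57 45; 45 159]
K = P̄·Hᵀ·S⁻¹ = [-220/391 445/1173; -10/51 -10/51]
x' = x̄ + K·y = [1867/1173, 44/51]
P' = (I − K·H)·P̄ = [1504/1173 -4/51; -4/51 4/17]

x' = [1867/1173, 44/51]
P' = [1504/1173 -4/51; -4/51 4/17]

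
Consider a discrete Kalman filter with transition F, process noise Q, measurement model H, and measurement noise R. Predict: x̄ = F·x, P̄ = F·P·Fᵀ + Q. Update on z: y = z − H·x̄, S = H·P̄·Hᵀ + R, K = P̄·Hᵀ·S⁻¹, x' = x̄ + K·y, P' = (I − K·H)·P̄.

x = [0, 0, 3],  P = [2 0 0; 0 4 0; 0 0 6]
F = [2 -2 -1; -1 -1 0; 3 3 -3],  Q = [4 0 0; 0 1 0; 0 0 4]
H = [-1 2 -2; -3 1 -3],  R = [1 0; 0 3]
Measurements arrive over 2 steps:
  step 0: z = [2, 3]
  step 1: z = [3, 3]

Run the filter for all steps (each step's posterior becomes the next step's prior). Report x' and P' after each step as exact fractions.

step 0: x̄ = F·x = [-3, 0, -9]
step 0: P̄ = F·P·Fᵀ + Q = [34 4 6; 4 7 -18; 6 -18 112]
step 0: y = z − H·x̄ = [-19, -33]
step 0: S = H·P̄·Hᵀ + R = [663 958; 958 1516]
step 0: K = P̄·Hᵀ·S⁻¹ = [3345/5459 -5063/10918; 11397/43672 -11581/87344; -2930/5459 512/5459]
step 0: x' = x̄ + K·y = [7215/10918, -50913/87344, -10357/5459]
step 0: P' = (I − K·H)·P̄ = [19062/5459 -15981/10918 -19194/5459; -15981/10918 130353/87344 11430/5459; -19194/5459 11430/5459 22492/5459]
step 1: x̄ = F·x = [3613/824, -6807/87344, 517557/87344]
step 1: P̄ = F·P·Fᵀ + Q = [25629/412 -4467/824 51321/824; -4467/824 266993/87344 -911619/87344; 51321/824 -911619/87344 7441097/87344]
step 1: y = z − H·x̄ = [846869/43672, 742611/21836]
step 1: S = H·P̄·Hᵀ + R = [16825029/21836 15131039/10918; 15131039/10918 13914389/5459]
step 1: K = P̄·Hᵀ·S⁻¹ = [58404024/118191455 -98648709/236382910; 135794151/472765820 -128885591/945531640; -101741209/236382910 13320197/236382910]
step 1: x' = x̄ + K·y = [-26669159/118191455, 809623593/945531640, -238469107/472765820]
step 1: P' = (I − K·H)·P̄ = [205288437/118191455 -36176778/118191455 -336046017/236382910; -36176778/118191455 614080281/945531640 311496621/472765820; -336046017/236382910 311496621/472765820 749283847/472765820]

step 0: x' = [7215/10918, -50913/87344, -10357/5459], P' = [19062/5459 -15981/10918 -19194/5459; -15981/10918 130353/87344 11430/5459; -19194/5459 11430/5459 22492/5459]
step 1: x' = [-26669159/118191455, 809623593/945531640, -238469107/472765820], P' = [205288437/118191455 -36176778/118191455 -336046017/236382910; -36176778/118191455 614080281/945531640 311496621/472765820; -336046017/236382910 311496621/472765820 749283847/472765820]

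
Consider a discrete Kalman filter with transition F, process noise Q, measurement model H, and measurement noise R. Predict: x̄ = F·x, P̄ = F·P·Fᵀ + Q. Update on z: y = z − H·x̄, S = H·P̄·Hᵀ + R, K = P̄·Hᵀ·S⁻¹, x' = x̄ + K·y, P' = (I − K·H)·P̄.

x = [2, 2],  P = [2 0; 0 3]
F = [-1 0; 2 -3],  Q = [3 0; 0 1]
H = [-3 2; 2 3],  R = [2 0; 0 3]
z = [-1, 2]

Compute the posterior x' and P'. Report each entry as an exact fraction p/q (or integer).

x' = [277/645, 2518/9675]
P' = [22/129 64/1935; 64/1935 5956/29025]

x̄ = F·x = [-2, -2]
P̄ = F·P·Fᵀ + Q = [5 -4; -4 36]
y = z − H·x̄ = [-3, 12]
S = H·P̄·Hᵀ + R = [239 206; 206 299]
K = P̄·Hᵀ·S⁻¹ = [-431/1935 284/1935; 4516/29025 6596/29025]
x' = x̄ + K·y = [277/645, 2518/9675]
P' = (I − K·H)·P̄ = [22/129 64/1935; 64/1935 5956/29025]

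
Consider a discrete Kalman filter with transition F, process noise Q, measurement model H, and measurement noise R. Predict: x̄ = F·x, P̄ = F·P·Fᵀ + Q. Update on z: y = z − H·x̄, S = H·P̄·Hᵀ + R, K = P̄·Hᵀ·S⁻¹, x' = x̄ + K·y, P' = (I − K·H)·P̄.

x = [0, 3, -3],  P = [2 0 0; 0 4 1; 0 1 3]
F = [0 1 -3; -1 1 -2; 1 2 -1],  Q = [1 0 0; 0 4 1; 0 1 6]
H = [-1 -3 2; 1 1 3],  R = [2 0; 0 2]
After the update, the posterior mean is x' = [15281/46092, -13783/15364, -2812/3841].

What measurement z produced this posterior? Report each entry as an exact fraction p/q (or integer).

z = [1, -3]

x̄ = F·x = [12, 9, 9]
P̄ = F·P·Fᵀ + Q = [26 17 10; 17 18 8; 10 8 23]
S = H·P̄·Hᵀ + R = [248 -76; -76 395]
K = P̄·Hᵀ·S⁻¹ = [-16967/92184 3443/23046; -5747/30728 871/7682; 473/3841 937/3841]
x' − x̄ = [-537823/46092, -152059/15364, -37381/3841] = K·y
y = (KᵀK)⁻¹·Kᵀ·(x' − x̄) = [22, -51]
z = y + H·x̄ = [22, -51] + [-21, 48] = [1, -3]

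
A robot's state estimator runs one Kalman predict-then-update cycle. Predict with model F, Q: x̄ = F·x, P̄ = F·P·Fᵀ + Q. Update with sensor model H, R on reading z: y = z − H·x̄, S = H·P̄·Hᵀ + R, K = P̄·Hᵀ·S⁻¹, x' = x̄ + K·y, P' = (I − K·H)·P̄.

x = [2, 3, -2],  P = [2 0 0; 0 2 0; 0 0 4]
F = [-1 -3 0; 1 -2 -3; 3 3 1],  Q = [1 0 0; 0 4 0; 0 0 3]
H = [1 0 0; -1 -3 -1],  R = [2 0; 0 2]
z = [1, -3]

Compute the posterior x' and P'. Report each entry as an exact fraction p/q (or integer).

x' = [-473/2977, 7274/8931, 7268/8931]
P' = [5394/2977 244/2977 -6090/2977; 244/2977 17458/8931 -47114/8931; -6090/2977 -47114/8931 159298/8931]

x̄ = F·x = [-11, 2, 13]
P̄ = F·P·Fᵀ + Q = [21 10 -24; 10 50 -18; -24 -18 43]
y = z − H·x̄ = [12, 5]
S = H·P̄·Hᵀ + R = [23 -27; -27 420]
K = P̄·Hᵀ·S⁻¹ = [2697/2977 -18/2977; 122/2977 -2996/8931; -3045/2977 157/8931]
x' = x̄ + K·y = [-473/2977, 7274/8931, 7268/8931]
P' = (I − K·H)·P̄ = [5394/2977 244/2977 -6090/2977; 244/2977 17458/8931 -47114/8931; -6090/2977 -47114/8931 159298/8931]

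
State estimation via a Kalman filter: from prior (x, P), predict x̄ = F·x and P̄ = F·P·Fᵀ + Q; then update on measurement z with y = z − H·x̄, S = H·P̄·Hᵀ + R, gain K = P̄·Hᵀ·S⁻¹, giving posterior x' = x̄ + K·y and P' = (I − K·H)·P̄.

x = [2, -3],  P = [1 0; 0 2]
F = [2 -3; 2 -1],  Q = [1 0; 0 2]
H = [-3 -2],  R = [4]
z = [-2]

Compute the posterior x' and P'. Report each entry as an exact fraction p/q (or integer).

x' = [60/121, 65/121]
P' = [428/363 -464/363; -464/363 788/363]

x̄ = F·x = [13, 7]
P̄ = F·P·Fᵀ + Q = [23 10; 10 8]
y = z − H·x̄ = [51]
S = H·P̄·Hᵀ + R = [363]
K = P̄·Hᵀ·S⁻¹ = [-89/363; -46/363]
x' = x̄ + K·y = [60/121, 65/121]
P' = (I − K·H)·P̄ = [428/363 -464/363; -464/363 788/363]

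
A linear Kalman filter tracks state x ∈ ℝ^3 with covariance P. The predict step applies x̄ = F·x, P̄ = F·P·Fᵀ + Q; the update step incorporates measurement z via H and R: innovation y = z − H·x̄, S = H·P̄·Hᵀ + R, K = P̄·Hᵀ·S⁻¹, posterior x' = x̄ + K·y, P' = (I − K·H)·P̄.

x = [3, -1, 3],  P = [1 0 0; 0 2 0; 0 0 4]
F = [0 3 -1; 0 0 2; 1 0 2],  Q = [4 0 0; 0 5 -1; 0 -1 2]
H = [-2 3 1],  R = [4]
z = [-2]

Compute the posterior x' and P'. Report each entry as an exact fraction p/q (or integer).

x̄ = F·x = [-6, 6, 9]
P̄ = F·P·Fᵀ + Q = [26 -8 -8; -8 21 15; -8 15 19]
y = z − H·x̄ = [-41]
S = H·P̄·Hᵀ + R = [534]
K = P̄·Hᵀ·S⁻¹ = [-14/89; 47/267; 40/267]
x' = x̄ + K·y = [40/89, -325/267, 763/267]
P' = (I − K·H)·P̄ = [1138/89 604/89 408/89; 604/89 1189/267 245/267; 408/89 245/267 1873/267]

x' = [40/89, -325/267, 763/267]
P' = [1138/89 604/89 408/89; 604/89 1189/267 245/267; 408/89 245/267 1873/267]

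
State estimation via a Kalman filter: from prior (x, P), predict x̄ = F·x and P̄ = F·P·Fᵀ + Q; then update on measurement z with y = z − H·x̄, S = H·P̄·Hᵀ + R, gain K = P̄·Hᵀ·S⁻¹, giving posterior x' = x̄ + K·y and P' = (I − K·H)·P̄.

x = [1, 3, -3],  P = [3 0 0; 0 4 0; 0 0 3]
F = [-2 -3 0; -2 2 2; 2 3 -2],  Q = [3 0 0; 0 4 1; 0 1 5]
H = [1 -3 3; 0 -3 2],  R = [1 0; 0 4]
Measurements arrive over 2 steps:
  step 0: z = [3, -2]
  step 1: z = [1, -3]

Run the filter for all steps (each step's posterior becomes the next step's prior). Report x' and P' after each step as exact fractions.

step 0: x̄ = F·x = [-11, -2, 17]
step 0: P̄ = F·P·Fᵀ + Q = [51 -12 -48; -12 44 1; -48 1 65]
step 0: y = z − H·x̄ = [-43, -42]
step 0: S = H·P̄·Hᵀ + R = [799 711; 711 648]
step 0: K = P̄·Hᵀ·S⁻¹ = [212/453 -2471/4077; 118/1359 -3619/12231; 335/1359 -911/12231]
step 0: x' = x̄ + K·y = [-7703/1359, 27290/4077, 38848/4077]
step 0: P' = (I − K·H)·P̄ = [56141/1359 -101126/4077 -156631/4077; -101126/4077 217436/12231 318916/12231; -156631/4077 318916/12231 476552/12231]
step 1: x̄ = F·x = [-11884/1359, 59498/1359, -42044/4077]
step 1: P̄ = F·P·Fᵀ + Q = [41573/1359 8420/1359 -101180/4077; 8420/1359 1509272/1359 -1708331/4077; -101180/4077 -1708331/4077 2236979/12231]
step 1: y = z − H·x̄ = [77927/453, 607339/4077]
step 1: S = H·P̄·Hᵀ + R = [2873385/151 23523709/1359; 23523709/1359 192747788/12231]
step 1: K = P̄·Hᵀ·S⁻¹ = [2406715776/3137203349 -2657107947/3137203349; -69765762/448171907 -41954151/448171907; -309113739/3137203349 662594719/3137203349]
step 1: x' = x̄ + K·y = [-9241990369/3137203349, 1370094539/448171907, 13177404804/3137203349]
step 1: P' = (I − K·H)·P̄ = [64992176451/3137203349 -4442172666/448171907 -51957028887/3137203349; -4442172666/448171907 3082754540/448171907 4540223508/448171907; -51957028887/3137203349 4540223508/448171907 48997536272/3137203349]

step 0: x' = [-7703/1359, 27290/4077, 38848/4077], P' = [56141/1359 -101126/4077 -156631/4077; -101126/4077 217436/12231 318916/12231; -156631/4077 318916/12231 476552/12231]
step 1: x' = [-9241990369/3137203349, 1370094539/448171907, 13177404804/3137203349], P' = [64992176451/3137203349 -4442172666/448171907 -51957028887/3137203349; -4442172666/448171907 3082754540/448171907 4540223508/448171907; -51957028887/3137203349 4540223508/448171907 48997536272/3137203349]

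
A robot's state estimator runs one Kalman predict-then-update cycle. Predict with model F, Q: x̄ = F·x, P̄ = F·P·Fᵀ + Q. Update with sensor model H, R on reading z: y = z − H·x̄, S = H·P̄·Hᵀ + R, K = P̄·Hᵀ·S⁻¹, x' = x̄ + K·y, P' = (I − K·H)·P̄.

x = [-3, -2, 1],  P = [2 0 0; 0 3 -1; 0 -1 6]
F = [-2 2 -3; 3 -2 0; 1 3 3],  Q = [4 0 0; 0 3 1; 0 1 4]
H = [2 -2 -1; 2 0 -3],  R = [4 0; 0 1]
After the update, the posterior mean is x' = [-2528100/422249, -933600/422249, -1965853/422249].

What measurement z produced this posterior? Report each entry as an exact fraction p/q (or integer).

x̄ = F·x = [-1, -5, -6]
P̄ = F·P·Fᵀ + Q = [90 -30 -37; -30 33 -5; -37 -5 69]
S = H·P̄·Hᵀ + R = [933 953; 953 1426]
K = P̄·Hᵀ·S⁻¹ = [117679/422249 7522/422249; -129661/422249 73328/422249; 78135/422249 -135424/422249]
x' − x̄ = [-2105851/422249, 1177645/422249, 567641/422249] = K·y
y = (KᵀK)⁻¹·Kᵀ·(x' − x̄) = [-17, -14]
z = y + H·x̄ = [-17, -14] + [14, 16] = [-3, 2]

z = [-3, 2]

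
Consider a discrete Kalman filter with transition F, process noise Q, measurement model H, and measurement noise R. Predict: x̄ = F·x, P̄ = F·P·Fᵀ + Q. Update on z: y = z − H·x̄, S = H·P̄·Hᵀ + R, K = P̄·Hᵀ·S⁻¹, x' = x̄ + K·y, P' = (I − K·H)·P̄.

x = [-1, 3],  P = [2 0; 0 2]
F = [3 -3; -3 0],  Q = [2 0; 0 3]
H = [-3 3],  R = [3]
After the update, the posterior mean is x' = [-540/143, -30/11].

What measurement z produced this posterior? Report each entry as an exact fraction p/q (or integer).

z = [3]

x̄ = F·x = [-12, 3]
P̄ = F·P·Fᵀ + Q = [38 -18; -18 21]
S = H·P̄·Hᵀ + R = [858]
K = P̄·Hᵀ·S⁻¹ = [-28/143; 3/22]
x' − x̄ = [1176/143, -63/11] = K·y
y = (KᵀK)⁻¹·Kᵀ·(x' − x̄) = [-42]
z = y + H·x̄ = [-42] + [45] = [3]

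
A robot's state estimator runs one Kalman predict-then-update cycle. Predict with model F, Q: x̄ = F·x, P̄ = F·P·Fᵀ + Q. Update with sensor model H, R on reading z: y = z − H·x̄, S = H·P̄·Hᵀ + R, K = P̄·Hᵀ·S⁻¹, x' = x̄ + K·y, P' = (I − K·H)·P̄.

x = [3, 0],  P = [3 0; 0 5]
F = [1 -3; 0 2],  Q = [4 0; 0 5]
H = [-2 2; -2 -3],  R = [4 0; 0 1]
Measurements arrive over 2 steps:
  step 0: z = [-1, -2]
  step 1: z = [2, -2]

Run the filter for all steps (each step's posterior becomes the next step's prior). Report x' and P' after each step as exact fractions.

step 0: x' = [7372/10211, 4155/20422], P' = [4052/10211 -2030/10211; -2030/10211 2025/10211]
step 1: x' = [-3938455/22157582, 17351945/22157582], P' = [4180351/11078791 -2068735/11078791; -2068735/11078791 2111680/11078791]

step 0: x̄ = F·x = [3, 0]
step 0: P̄ = F·P·Fᵀ + Q = [52 -30; -30 25]
step 0: y = z − H·x̄ = [5, 4]
step 0: S = H·P̄·Hᵀ + R = [552 -2; -2 74]
step 0: K = P̄·Hᵀ·S⁻¹ = [-3041/10211 -2014/10211; 4055/20422 -2015/10211]
step 0: x' = x̄ + K·y = [7372/10211, 4155/20422]
step 0: P' = (I − K·H)·P̄ = [4052/10211 -2030/10211; -2030/10211 2025/10211]
step 1: x̄ = F·x = [2279/20422, 4155/10211]
step 1: P̄ = F·P·Fᵀ + Q = [75301/10211 -16210/10211; -16210/10211 59155/10211]
step 1: y = z − H·x̄ = [14391/10211, -5678/10211]
step 1: S = H·P̄·Hᵀ + R = [708348/10211 -86146/10211; -86146/10211 649290/10211]
step 1: K = P̄·Hᵀ·S⁻¹ = [-3124543/11078791 -2154497/11078791; 4180415/22157582 -2197570/11078791]
step 1: x' = x̄ + K·y = [-3938455/22157582, 17351945/22157582]
step 1: P' = (I − K·H)·P̄ = [4180351/11078791 -2068735/11078791; -2068735/11078791 2111680/11078791]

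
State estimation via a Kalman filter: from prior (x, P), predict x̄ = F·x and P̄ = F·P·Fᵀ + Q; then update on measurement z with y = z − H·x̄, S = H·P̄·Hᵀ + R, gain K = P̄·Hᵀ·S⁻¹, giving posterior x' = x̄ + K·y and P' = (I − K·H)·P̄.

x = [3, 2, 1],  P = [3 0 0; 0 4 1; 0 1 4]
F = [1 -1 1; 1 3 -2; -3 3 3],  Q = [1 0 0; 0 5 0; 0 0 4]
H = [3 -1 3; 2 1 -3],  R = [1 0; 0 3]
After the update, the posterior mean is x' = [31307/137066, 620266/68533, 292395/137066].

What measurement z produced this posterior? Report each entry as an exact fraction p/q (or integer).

x̄ = F·x = [2, 7, 0]
P̄ = F·P·Fᵀ + Q = [10 -12 -9; -12 48 6; -9 6 121]
S = H·P̄·Hᵀ + R = [1102 -1026; -1026 1204]
K = P̄·Hᵀ·S⁻¹ = [26985/137066 710/3607; -18327/68533 -804/3607; 6285/137066 -1965/7214]
x' − x̄ = [-242825/137066, 140535/68533, 292395/137066] = K·y
y = (KᵀK)⁻¹·Kᵀ·(x' − x̄) = [-1, -8]
z = y + H·x̄ = [-1, -8] + [-1, 11] = [-2, 3]

z = [-2, 3]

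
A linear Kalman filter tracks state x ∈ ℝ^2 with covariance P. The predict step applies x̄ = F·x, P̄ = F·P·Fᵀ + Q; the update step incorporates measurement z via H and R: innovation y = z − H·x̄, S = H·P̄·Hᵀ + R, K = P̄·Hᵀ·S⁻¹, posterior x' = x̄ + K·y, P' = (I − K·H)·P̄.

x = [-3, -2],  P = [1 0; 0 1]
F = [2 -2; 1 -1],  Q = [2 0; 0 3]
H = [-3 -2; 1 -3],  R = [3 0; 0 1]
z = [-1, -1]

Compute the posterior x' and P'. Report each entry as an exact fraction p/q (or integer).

x' = [55/1092, 251/728]
P' = [271/1092 19/728; 19/728 141/1456]

x̄ = F·x = [-2, -1]
P̄ = F·P·Fᵀ + Q = [10 4; 4 5]
y = z − H·x̄ = [-9, -2]
S = H·P̄·Hᵀ + R = [161 28; 28 32]
K = P̄·Hᵀ·S⁻¹ = [-145/546 53/312; -33/364 -55/208]
x' = x̄ + K·y = [55/1092, 251/728]
P' = (I − K·H)·P̄ = [271/1092 19/728; 19/728 141/1456]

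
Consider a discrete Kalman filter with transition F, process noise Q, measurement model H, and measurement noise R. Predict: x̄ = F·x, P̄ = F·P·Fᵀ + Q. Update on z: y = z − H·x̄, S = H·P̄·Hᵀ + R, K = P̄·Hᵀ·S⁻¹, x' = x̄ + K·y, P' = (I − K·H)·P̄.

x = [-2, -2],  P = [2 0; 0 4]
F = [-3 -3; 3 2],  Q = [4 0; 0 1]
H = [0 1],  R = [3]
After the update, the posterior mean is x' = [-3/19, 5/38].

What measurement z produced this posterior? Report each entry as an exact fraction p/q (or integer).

x̄ = F·x = [12, -10]
P̄ = F·P·Fᵀ + Q = [58 -42; -42 35]
S = H·P̄·Hᵀ + R = [38]
K = P̄·Hᵀ·S⁻¹ = [-21/19; 35/38]
x' − x̄ = [-231/19, 385/38] = K·y
y = (KᵀK)⁻¹·Kᵀ·(x' − x̄) = [11]
z = y + H·x̄ = [11] + [-10] = [1]

z = [1]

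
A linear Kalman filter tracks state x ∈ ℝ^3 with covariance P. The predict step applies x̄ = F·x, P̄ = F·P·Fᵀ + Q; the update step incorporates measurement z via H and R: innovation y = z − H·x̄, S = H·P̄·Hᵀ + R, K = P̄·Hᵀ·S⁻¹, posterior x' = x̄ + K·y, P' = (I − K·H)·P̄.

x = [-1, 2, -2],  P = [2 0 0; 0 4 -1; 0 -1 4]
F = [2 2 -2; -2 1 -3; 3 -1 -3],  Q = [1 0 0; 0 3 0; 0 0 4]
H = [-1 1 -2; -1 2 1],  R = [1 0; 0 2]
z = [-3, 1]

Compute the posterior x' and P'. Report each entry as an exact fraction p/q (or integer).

x' = [84542/16229, 194165/64916, 6076/16229]
P' = [394442/16229 237712/16229 -76536/16229; 237712/16229 596157/64916 -44849/16229; -76536/16229 -44849/16229 18716/16229]

x̄ = F·x = [6, 10, 1]
P̄ = F·P·Fᵀ + Q = [49 32 32; 32 57 20; 32 20 56]
y = z − H·x̄ = [-5, -14]
S = H·P̄·Hᵀ + R = [315 -73; -73 223]
K = P̄·Hᵀ·S⁻¹ = [-3658/16229 2223/16229; 4101/64916 31035/64916; -5745/16229 2777/16229]
x' = x̄ + K·y = [84542/16229, 194165/64916, 6076/16229]
P' = (I − K·H)·P̄ = [394442/16229 237712/16229 -76536/16229; 237712/16229 596157/64916 -44849/16229; -76536/16229 -44849/16229 18716/16229]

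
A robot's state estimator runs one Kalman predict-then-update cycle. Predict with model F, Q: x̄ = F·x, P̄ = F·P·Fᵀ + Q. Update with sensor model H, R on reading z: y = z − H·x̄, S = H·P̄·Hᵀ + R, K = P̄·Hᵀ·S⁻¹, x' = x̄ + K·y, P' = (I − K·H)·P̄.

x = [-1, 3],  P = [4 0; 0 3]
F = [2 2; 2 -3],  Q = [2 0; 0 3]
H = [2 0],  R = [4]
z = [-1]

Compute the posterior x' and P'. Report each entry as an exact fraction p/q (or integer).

x̄ = F·x = [4, -11]
P̄ = F·P·Fᵀ + Q = [30 -2; -2 46]
y = z − H·x̄ = [-9]
S = H·P̄·Hᵀ + R = [124]
K = P̄·Hᵀ·S⁻¹ = [15/31; -1/31]
x' = x̄ + K·y = [-11/31, -332/31]
P' = (I − K·H)·P̄ = [30/31 -2/31; -2/31 1422/31]

x' = [-11/31, -332/31]
P' = [30/31 -2/31; -2/31 1422/31]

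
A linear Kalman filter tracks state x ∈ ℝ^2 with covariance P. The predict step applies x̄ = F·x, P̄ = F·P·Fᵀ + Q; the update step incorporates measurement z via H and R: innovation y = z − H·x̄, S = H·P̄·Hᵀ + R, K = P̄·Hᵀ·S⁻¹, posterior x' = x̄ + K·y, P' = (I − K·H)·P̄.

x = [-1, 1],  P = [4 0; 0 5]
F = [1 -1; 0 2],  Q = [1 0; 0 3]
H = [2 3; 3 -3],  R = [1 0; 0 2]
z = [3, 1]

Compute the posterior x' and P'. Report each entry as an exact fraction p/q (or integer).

x' = [22694/29983, 13927/29983]
P' = [3530/29983 -410/29983; -410/29983 2256/29983]

x̄ = F·x = [-2, 2]
P̄ = F·P·Fᵀ + Q = [10 -10; -10 23]
y = z − H·x̄ = [1, 13]
S = H·P̄·Hᵀ + R = [128 -177; -177 479]
K = P̄·Hᵀ·S⁻¹ = [5830/29983 5910/29983; 5948/29983 -3999/29983]
x' = x̄ + K·y = [22694/29983, 13927/29983]
P' = (I − K·H)·P̄ = [3530/29983 -410/29983; -410/29983 2256/29983]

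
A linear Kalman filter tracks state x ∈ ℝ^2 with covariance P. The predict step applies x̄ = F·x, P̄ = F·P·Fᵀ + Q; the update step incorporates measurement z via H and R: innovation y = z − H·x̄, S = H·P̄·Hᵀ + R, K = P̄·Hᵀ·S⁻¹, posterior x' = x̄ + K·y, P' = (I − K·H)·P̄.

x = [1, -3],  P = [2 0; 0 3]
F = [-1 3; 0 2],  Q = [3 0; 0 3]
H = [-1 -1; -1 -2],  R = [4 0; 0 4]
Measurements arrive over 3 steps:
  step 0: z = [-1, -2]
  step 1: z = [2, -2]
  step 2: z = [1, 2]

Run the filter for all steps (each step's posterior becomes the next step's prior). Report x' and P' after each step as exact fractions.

step 0: x' = [-14/145, 123/145], P' = [454/145 -198/145; -198/145 186/145]
step 1: x' = [-87634/106929, 9408/11881], P' = [354676/106929 -16956/11881; -16956/11881 15192/11881]
step 2: x' = [-41576156/79700345, -44099289/79700345], P' = [266117524/79700345 -114573564/79700345; -114573564/79700345 102271704/79700345]

step 0: x̄ = F·x = [-10, -6]
step 0: P̄ = F·P·Fᵀ + Q = [32 18; 18 15]
step 0: y = z − H·x̄ = [-17, -24]
step 0: S = H·P̄·Hᵀ + R = [87 116; 116 168]
step 0: K = P̄·Hᵀ·S⁻¹ = [-64/145 -1/10; 3/145 -3/10]
step 0: x' = x̄ + K·y = [-14/145, 123/145]
step 0: P' = (I − K·H)·P̄ = [454/145 -198/145; -198/145 186/145]
step 1: x̄ = F·x = [383/145, 246/145]
step 1: P̄ = F·P·Fᵀ + Q = [3751/145 1512/145; 1512/145 1179/145]
step 1: y = z − H·x̄ = [919/145, 117/29]
step 1: S = H·P̄·Hᵀ + R = [8534/145 2129/29; 2129/29 3019/29]
step 1: K = P̄·Hᵀ·S⁻¹ = [-50518/106929 -12367/106929; 441/11881 -3357/11881]
step 1: x' = x̄ + K·y = [-87634/106929, 9408/11881]
step 1: P' = (I − K·H)·P̄ = [354676/106929 -16956/11881; -16956/11881 15192/11881]
step 2: x̄ = F·x = [341650/106929, 18816/11881]
step 2: P̄ = F·P·Fᵀ + Q = [2821639/106929 125064/11881; 125064/11881 96411/11881]
step 2: y = z − H·x̄ = [617923/106929, 894196/106929]
step 2: S = H·P̄·Hᵀ + R = [6368206/106929 7933765/106929; 7933765/106929 11222455/106929]
step 2: K = P̄·Hᵀ·S⁻¹ = [-7577198/15940069 -9242599/79700345; 615093/15940069 -22492461/79700345]
step 2: x' = x̄ + K·y = [-41576156/79700345, -44099289/79700345]
step 2: P' = (I − K·H)·P̄ = [266117524/79700345 -114573564/79700345; -114573564/79700345 102271704/79700345]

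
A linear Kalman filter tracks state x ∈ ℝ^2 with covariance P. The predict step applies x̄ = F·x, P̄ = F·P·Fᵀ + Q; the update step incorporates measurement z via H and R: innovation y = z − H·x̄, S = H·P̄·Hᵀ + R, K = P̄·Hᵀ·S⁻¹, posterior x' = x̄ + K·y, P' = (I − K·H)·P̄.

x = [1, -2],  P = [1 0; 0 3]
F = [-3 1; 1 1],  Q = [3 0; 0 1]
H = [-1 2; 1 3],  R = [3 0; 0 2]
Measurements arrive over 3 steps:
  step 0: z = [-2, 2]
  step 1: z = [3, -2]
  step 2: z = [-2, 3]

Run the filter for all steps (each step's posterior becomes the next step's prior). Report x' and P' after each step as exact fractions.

step 0: x' = [3070/2131, 94/2131], P' = [2715/2131 -375/2131; -375/2131 405/2131]
step 1: x' = [-3930817/1462661, 458263/1462661], P' = [1873653/1462661 -280905/1462661; -280905/1462661 265971/1462661]
step 2: x' = [2803209095/996367891, -7886658/996367891], P' = [1277547651/996367891 -191378223/996367891; -191378223/996367891 180862005/996367891]

step 0: x̄ = F·x = [-5, -1]
step 0: P̄ = F·P·Fᵀ + Q = [15 0; 0 5]
step 0: y = z − H·x̄ = [-5, 10]
step 0: S = H·P̄·Hᵀ + R = [38 15; 15 62]
step 0: K = P̄·Hᵀ·S⁻¹ = [-1155/2131 795/2131; 395/2131 420/2131]
step 0: x' = x̄ + K·y = [3070/2131, 94/2131]
step 0: P' = (I − K·H)·P̄ = [2715/2131 -375/2131; -375/2131 405/2131]
step 1: x̄ = F·x = [-9116/2131, 3164/2131]
step 1: P̄ = F·P·Fᵀ + Q = [33483/2131 -6990/2131; -6990/2131 4501/2131]
step 1: y = z − H·x̄ = [-9051/2131, -4638/2131]
step 1: S = H·P̄·Hᵀ + R = [85840/2131 513/2131; 513/2131 36314/2131]
step 1: K = P̄·Hᵀ·S⁻¹ = [-811821/1462661 515469/1462661; 270949/1462661 258504/1462661]
step 1: x' = x̄ + K·y = [-3930817/1462661, 458263/1462661]
step 1: P' = (I − K·H)·P̄ = [1873653/1462661 -280905/1462661; -280905/1462661 265971/1462661]
step 2: x̄ = F·x = [12250714/1462661, -3472554/1462661]
step 2: P̄ = F·P·Fᵀ + Q = [23202261/1462661 -4793178/1462661; -4793178/1462661 3040475/1462661]
step 2: y = z − H·x̄ = [16270500/1462661, 2554931/1462661]
step 2: S = H·P̄·Hᵀ + R = [58924856/1462661 -166233/1462661; -166233/1462661 24732790/1462661]
step 2: K = P̄·Hᵀ·S⁻¹ = [-553434699/996367891 351706491/996367891; 184367411/996367891 175603896/996367891]
step 2: x' = x̄ + K·y = [2803209095/996367891, -7886658/996367891]
step 2: P' = (I − K·H)·P̄ = [1277547651/996367891 -191378223/996367891; -191378223/996367891 180862005/996367891]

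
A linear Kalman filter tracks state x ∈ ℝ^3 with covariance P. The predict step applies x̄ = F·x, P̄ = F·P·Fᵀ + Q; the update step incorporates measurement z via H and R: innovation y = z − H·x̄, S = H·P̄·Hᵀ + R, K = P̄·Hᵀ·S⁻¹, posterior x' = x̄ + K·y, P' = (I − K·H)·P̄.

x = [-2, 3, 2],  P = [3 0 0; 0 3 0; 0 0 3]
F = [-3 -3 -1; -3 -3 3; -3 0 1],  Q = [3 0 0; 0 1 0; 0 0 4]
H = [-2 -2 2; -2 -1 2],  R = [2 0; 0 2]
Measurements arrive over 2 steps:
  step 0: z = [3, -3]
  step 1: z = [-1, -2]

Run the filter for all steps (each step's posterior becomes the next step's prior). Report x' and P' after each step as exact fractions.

step 0: x' = [22163/8270, -17967/4135, -2004/4135], P' = [115743/8270 -612/4135 56706/4135; -612/4135 14846/4135 10452/4135; 56706/4135 10452/4135 64814/4135]
step 1: x' = [-18546834/1780573, 903802/1780573, -19233552/1780573], P' = [1106444654/19586303 -72083868/19586303 1046203629/19586303; -72083868/19586303 37843858/19586303 -43959558/19586303; 1046203629/19586303 -43959558/19586303 1011748825/19586303]

step 0: x̄ = F·x = [-5, 3, 8]
step 0: P̄ = F·P·Fᵀ + Q = [60 45 24; 45 82 36; 24 36 34]
step 0: y = z − H·x̄ = [-17, -26]
step 0: S = H·P̄·Hᵀ + R = [586 402; 402 304]
step 0: K = P̄·Hᵀ·S⁻¹ = [-1107/8270 -1719/8270; -3782/4135 3641/4135; -2344/4135 2882/4135]
step 0: x' = x̄ + K·y = [22163/8270, -17967/4135, -2004/4135]
step 0: P' = (I − K·H)·P̄ = [115743/8270 -612/4135 56706/4135; -612/4135 14846/4135 10452/4135; 56706/4135 10452/4135 64814/4135]
step 1: x̄ = F·x = [45321/8270, 29289/8270, -70497/8270]
step 1: P̄ = F·P·Fᵀ + Q = [2247217/8270 92103/8270 838331/8270; 92103/8270 44117/8270 -4101/8270; 838331/8270 -4101/8270 523923/8270]
step 1: y = z − H·x̄ = [140972/4135, 48877/1654]
step 1: S = H·P̄·Hᵀ + R = [2670276/4135 504337/827; 504337/827 964677/1654]
step 1: K = P̄·Hᵀ·S⁻¹ = [11842843/19586303 -24199091/19586303; -9719548/19586303 9202381/19586303; 9504754/19586303 -12475025/19586303]
step 1: x' = x̄ + K·y = [-18546834/1780573, 903802/1780573, -19233552/1780573]
step 1: P' = (I − K·H)·P̄ = [1106444654/19586303 -72083868/19586303 1046203629/19586303; -72083868/19586303 37843858/19586303 -43959558/19586303; 1046203629/19586303 -43959558/19586303 1011748825/19586303]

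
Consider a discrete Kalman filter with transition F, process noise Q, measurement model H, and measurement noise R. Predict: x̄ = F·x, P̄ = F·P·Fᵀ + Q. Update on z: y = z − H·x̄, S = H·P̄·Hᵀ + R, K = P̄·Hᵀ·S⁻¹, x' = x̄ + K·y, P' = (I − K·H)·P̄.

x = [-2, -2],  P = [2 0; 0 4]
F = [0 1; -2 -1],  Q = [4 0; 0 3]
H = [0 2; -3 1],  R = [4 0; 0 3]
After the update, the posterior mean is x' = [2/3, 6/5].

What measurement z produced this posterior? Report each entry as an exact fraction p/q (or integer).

x̄ = F·x = [-2, 6]
P̄ = F·P·Fᵀ + Q = [8 -4; -4 15]
S = H·P̄·Hᵀ + R = [64 54; 54 114]
K = P̄·Hᵀ·S⁻¹ = [10/73 -68/219; 327/730 9/365]
x' − x̄ = [8/3, -24/5] = K·y
y = (KᵀK)⁻¹·Kᵀ·(x' − x̄) = [-10, -13]
z = y + H·x̄ = [-10, -13] + [12, 12] = [2, -1]

z = [2, -1]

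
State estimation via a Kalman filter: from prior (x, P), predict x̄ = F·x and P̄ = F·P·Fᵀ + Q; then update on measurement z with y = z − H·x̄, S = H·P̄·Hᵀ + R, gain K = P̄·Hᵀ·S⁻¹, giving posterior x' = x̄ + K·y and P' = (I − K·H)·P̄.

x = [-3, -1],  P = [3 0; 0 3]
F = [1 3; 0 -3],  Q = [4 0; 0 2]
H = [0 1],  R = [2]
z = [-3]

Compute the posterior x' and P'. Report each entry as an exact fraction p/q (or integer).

x̄ = F·x = [-6, 3]
P̄ = F·P·Fᵀ + Q = [34 -27; -27 29]
y = z − H·x̄ = [-6]
S = H·P̄·Hᵀ + R = [31]
K = P̄·Hᵀ·S⁻¹ = [-27/31; 29/31]
x' = x̄ + K·y = [-24/31, -81/31]
P' = (I − K·H)·P̄ = [325/31 -54/31; -54/31 58/31]

x' = [-24/31, -81/31]
P' = [325/31 -54/31; -54/31 58/31]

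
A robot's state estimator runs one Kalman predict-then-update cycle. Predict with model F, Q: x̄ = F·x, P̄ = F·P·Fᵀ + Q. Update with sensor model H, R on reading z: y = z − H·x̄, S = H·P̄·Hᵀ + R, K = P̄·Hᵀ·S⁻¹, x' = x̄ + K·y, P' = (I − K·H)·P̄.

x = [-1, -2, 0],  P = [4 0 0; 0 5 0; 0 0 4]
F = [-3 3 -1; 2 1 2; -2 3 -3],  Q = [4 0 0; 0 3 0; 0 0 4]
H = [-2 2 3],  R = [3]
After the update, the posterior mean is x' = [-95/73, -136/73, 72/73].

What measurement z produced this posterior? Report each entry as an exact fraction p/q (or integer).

x̄ = F·x = [-3, -4, -4]
P̄ = F·P·Fᵀ + Q = [89 -17 81; -17 40 -25; 81 -25 101]
S = H·P̄·Hᵀ + R = [292]
K = P̄·Hᵀ·S⁻¹ = [31/292; 39/292; 91/292]
x' − x̄ = [124/73, 156/73, 364/73] = K·y
y = (KᵀK)⁻¹·Kᵀ·(x' − x̄) = [16]
z = y + H·x̄ = [16] + [-14] = [2]

z = [2]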